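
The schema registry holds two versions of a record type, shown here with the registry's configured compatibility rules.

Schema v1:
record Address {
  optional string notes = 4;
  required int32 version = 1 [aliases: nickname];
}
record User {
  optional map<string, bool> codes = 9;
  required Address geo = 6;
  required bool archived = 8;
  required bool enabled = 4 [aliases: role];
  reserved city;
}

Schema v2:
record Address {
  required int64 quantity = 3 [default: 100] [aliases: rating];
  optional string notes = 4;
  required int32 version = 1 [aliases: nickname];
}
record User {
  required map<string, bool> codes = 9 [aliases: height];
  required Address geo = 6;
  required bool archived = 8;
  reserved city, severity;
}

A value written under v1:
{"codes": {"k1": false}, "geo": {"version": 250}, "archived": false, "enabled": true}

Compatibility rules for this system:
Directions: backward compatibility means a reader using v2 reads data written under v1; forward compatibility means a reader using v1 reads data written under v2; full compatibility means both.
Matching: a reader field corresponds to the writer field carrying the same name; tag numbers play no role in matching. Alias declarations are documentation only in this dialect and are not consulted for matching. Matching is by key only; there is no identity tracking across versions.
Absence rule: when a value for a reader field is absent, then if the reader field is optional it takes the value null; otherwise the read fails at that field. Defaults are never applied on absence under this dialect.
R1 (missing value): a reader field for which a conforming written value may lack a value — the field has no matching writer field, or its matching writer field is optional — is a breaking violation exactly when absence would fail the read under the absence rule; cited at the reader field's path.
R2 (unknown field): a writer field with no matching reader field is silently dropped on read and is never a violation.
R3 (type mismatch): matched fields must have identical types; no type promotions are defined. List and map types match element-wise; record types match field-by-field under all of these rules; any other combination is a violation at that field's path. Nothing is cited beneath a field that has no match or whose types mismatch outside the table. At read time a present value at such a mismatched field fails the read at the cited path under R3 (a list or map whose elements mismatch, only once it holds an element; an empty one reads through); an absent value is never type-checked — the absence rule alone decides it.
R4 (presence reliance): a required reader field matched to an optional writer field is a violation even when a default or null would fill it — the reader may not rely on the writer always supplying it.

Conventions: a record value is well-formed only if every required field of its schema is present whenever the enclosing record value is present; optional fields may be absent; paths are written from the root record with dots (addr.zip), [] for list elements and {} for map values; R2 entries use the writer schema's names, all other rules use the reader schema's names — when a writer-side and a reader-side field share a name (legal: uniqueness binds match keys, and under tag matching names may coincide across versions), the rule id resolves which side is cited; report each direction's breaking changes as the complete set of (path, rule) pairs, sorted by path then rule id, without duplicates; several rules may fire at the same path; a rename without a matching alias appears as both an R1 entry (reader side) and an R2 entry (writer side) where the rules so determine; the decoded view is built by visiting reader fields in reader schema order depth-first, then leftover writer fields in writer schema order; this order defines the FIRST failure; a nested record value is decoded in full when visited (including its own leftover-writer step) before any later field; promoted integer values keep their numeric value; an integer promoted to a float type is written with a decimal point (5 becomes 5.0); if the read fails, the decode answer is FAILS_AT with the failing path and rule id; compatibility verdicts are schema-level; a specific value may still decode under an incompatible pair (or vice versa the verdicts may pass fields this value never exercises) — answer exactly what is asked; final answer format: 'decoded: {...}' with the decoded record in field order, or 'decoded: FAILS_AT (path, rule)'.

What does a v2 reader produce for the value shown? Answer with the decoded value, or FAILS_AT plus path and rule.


the writer's type comes first in each User pair
decode walk for User under reader schema v2:
  codes := {"k1": false}
  read fails at geo.quantity under R1 (no fill)
  => FAILS_AT (geo.quantity, R1)
ruling out the remaining User differences:
  field codes in record User: optional changed to required -> schema-level compatibility only; this User value's decode is unchanged
  removed field enabled from record User -> schema-level compatibility only; this User value's decode is unchanged

decoded: FAILS_AT (geo.quantity, R1)


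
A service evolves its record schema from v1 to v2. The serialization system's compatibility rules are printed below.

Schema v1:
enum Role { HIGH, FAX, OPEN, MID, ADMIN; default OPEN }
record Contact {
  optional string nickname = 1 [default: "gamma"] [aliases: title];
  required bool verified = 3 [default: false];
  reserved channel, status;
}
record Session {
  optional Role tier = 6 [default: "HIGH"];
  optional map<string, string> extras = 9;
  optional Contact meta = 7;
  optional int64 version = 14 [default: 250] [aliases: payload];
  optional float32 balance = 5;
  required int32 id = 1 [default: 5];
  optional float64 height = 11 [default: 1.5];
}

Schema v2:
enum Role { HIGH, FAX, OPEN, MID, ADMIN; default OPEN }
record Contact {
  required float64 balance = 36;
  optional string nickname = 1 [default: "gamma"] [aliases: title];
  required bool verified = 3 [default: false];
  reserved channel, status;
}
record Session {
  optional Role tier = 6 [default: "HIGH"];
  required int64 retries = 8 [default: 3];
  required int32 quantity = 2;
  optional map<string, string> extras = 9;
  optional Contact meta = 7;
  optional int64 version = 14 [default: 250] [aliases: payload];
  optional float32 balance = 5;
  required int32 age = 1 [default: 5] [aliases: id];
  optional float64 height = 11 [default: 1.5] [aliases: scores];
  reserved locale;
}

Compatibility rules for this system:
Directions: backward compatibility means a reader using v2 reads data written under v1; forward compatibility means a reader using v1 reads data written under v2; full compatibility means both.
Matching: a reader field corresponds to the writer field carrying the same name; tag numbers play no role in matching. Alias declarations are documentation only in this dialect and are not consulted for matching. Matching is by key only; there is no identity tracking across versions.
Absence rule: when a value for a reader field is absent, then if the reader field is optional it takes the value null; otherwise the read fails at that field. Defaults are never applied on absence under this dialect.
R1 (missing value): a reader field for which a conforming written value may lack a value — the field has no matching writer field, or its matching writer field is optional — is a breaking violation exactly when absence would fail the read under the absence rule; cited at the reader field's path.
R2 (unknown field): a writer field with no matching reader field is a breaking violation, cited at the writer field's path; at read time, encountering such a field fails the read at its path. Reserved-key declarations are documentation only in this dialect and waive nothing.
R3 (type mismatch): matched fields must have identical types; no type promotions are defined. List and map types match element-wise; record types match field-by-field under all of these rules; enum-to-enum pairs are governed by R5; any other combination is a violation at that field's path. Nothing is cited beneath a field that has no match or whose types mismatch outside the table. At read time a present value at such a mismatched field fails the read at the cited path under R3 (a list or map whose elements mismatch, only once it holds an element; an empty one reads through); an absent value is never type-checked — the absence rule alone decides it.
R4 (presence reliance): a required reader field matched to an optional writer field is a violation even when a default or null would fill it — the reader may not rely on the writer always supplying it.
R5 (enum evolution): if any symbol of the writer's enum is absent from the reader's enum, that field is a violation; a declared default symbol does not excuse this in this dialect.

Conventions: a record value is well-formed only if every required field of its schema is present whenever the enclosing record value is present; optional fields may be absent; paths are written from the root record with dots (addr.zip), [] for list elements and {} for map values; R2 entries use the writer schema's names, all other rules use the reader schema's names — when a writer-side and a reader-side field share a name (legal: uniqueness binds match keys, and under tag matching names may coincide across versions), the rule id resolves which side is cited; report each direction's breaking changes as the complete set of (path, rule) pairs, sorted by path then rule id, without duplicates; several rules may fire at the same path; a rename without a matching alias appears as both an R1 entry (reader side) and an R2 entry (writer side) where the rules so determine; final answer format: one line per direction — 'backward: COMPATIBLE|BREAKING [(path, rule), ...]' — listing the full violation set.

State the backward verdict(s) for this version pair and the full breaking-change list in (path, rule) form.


the writer's type comes first in each Session pair
backward for Session (reader v2, writer v1):
  writer optional, Role -> Role: reader tier maps from writer tier
  retries: no writer match
  quantity: no writer match
  writer optional, map<string, string> -> map<string, string>: reader extras maps from writer extras
  writer optional, Contact -> Contact: reader meta maps from writer meta
  writer optional, int64 -> int64: reader version maps from writer version
  writer optional, float32 -> float32: reader balance maps from writer balance
  age: no writer match
  writer optional, float64 -> float64: reader height maps from writer height
  leftover writer field: id
  meta.balance: no writer match
  writer optional, string -> string: reader meta.nickname maps from writer meta.nickname
  writer required, bool -> bool: reader meta.verified maps from writer meta.verified
  rule R1 violated at age
  rule R2 violated at id
  rule R1 violated at meta.balance
  rule R1 violated at quantity
  rule R1 violated at retries
  => backward verdict for Session: BREAKING, 5 violation(s)

backward: BREAKING [(age, R1), (id, R2), (meta.balance, R1), (quantity, R1), (retries, R1)]


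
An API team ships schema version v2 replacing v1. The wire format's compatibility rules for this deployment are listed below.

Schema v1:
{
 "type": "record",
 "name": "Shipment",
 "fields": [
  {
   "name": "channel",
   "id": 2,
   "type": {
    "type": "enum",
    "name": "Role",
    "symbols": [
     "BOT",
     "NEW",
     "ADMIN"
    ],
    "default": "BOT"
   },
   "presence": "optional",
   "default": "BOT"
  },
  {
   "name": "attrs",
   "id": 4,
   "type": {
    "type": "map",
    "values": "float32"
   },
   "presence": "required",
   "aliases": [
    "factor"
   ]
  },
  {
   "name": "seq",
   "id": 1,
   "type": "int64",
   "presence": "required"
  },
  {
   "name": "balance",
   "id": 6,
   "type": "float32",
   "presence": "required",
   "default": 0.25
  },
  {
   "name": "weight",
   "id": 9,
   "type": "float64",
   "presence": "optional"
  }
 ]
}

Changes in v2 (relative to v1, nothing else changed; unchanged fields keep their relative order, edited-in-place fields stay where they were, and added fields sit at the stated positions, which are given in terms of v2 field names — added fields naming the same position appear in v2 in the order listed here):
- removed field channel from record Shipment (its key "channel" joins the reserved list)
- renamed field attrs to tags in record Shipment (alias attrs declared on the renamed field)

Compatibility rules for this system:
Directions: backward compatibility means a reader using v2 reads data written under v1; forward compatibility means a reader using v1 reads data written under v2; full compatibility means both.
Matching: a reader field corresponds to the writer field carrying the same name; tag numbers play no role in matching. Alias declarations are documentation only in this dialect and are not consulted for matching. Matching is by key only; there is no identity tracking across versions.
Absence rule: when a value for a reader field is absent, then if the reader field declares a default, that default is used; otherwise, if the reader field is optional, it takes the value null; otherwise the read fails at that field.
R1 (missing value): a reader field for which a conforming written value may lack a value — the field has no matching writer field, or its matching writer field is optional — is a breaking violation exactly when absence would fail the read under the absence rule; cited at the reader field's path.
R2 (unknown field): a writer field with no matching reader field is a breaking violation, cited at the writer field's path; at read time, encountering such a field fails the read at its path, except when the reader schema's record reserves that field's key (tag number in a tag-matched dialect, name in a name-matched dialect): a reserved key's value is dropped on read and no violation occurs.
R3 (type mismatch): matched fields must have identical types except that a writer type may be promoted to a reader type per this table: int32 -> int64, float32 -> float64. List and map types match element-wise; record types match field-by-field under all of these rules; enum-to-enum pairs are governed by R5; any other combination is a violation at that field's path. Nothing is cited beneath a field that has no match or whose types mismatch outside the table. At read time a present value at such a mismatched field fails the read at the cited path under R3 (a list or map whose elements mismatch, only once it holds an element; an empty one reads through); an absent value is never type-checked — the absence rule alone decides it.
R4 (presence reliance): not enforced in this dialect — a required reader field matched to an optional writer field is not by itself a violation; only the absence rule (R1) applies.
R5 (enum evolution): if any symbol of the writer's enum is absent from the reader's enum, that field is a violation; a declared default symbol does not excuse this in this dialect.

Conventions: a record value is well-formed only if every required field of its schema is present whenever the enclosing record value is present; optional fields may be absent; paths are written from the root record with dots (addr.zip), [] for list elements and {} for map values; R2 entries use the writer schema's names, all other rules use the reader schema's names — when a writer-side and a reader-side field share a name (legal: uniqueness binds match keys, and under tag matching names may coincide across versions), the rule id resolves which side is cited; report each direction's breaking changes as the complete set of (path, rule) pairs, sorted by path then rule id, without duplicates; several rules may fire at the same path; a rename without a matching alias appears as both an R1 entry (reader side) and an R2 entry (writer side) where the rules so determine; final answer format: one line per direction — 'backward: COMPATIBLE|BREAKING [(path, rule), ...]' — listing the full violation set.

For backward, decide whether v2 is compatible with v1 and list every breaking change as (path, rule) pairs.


backward: BREAKING [(attrs, R2), (tags, R1)]

the writer's type comes first in each Shipment pair
backward analysis of Shipment with v2 as reader and v1 as writer:
  tags has no writer counterpart
  writer required, int64 -> int64: reader seq maps from writer seq
  writer required, float32 -> float32: reader balance maps from writer balance
  writer optional, float64 -> float64: reader weight maps from writer weight
  writer channel: unknown to reader
  writer attrs: unknown to reader
  rule R2 violated at attrs
  rule R1 violated at tags
  backward on Shipment therefore BREAKING (2)
remaining Shipment differences; none change what is asked:
  removed field channel from record Shipment (its key "channel" joins the reserved list) -> no rule fires on it in Shipment's dialect; the asked verdict holds


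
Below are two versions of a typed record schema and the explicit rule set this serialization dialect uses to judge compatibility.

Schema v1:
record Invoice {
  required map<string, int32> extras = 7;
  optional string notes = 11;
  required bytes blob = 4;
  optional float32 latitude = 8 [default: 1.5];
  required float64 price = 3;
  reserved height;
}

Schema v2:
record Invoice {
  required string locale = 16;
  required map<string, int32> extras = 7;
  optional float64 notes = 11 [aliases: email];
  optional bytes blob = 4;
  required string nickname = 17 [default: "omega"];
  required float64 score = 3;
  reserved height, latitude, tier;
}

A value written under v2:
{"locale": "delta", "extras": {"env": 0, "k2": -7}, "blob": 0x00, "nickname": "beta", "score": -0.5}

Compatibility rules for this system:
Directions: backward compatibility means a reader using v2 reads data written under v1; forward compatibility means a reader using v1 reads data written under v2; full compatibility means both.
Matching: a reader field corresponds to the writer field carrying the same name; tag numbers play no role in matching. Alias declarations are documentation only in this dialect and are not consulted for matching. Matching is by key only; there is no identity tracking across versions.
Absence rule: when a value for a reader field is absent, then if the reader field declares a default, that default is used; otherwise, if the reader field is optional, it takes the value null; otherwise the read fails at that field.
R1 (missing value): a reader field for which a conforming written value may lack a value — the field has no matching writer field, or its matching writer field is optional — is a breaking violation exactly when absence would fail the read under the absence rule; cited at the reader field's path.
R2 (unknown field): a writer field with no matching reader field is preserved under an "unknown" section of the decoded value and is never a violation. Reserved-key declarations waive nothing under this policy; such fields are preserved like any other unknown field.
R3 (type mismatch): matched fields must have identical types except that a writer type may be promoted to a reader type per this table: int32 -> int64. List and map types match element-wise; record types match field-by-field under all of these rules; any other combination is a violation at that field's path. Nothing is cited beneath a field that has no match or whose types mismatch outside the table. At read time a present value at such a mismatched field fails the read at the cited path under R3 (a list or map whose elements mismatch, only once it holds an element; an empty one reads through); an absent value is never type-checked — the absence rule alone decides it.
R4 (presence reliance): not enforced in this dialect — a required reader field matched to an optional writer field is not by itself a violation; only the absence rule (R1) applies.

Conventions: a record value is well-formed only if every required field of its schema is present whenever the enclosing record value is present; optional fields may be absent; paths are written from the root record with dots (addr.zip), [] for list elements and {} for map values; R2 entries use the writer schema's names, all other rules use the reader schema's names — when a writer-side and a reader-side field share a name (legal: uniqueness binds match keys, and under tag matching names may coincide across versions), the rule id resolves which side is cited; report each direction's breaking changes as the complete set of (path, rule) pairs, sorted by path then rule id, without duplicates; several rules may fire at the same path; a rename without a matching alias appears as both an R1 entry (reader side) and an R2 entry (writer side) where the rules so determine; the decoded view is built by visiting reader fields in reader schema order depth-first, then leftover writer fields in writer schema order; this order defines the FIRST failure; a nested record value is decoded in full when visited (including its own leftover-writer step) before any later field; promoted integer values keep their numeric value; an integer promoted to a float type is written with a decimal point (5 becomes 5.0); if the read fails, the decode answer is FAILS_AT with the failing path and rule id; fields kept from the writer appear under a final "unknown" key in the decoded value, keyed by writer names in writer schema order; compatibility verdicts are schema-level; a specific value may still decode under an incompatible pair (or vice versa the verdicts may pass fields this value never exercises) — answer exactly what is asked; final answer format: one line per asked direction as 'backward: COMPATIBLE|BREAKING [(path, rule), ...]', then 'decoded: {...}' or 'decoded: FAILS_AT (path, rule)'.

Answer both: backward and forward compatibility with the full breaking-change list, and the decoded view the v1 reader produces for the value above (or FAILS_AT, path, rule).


backward: BREAKING [(locale, R1), (notes, R3), (score, R1)]; forward: BREAKING [(blob, R1), (notes, R3), (price, R1)]; decoded: FAILS_AT (price, R1)

in Invoice below, arrows point writer -> reader
backward pass over Invoice, reader schema v2, writer schema v1:
  locale has no writer counterpart
  extras: map<string, int32> -> map<string, int32>, writer required; from extras
  notes: string -> float64, writer optional; from notes
  blob: bytes -> bytes, writer required; from blob
  nickname has no writer counterpart
  score has no writer counterpart
  leftover writer field: latitude
  leftover writer field: price
  R1 fires at locale
  R3 fires at notes
  R1 fires at score
  => backward verdict for Invoice: BREAKING, 3 violation(s)
forward pass over Invoice, reader schema v1, writer schema v2:
  extras: map<string, int32> -> map<string, int32>, writer required; from extras
  notes: float64 -> string, writer optional; from notes
  blob: bytes -> bytes, writer optional; from blob
  latitude has no writer counterpart
  price has no writer counterpart
  leftover writer field: locale
  leftover writer field: nickname
  leftover writer field: score
  R1 fires at blob
  R3 fires at notes
  R1 fires at price
  => forward verdict for Invoice: BREAKING, 3 violation(s)
decoding the Invoice value with the v1 reader:
  extras := {"env": 0, "k2": -7}
  notes := null (missing; optional => null)
  blob := 0x00
  latitude := 1.5 (missing; default applied)
  read fails at price under R1 (no fill)
  => FAILS_AT (price, R1)


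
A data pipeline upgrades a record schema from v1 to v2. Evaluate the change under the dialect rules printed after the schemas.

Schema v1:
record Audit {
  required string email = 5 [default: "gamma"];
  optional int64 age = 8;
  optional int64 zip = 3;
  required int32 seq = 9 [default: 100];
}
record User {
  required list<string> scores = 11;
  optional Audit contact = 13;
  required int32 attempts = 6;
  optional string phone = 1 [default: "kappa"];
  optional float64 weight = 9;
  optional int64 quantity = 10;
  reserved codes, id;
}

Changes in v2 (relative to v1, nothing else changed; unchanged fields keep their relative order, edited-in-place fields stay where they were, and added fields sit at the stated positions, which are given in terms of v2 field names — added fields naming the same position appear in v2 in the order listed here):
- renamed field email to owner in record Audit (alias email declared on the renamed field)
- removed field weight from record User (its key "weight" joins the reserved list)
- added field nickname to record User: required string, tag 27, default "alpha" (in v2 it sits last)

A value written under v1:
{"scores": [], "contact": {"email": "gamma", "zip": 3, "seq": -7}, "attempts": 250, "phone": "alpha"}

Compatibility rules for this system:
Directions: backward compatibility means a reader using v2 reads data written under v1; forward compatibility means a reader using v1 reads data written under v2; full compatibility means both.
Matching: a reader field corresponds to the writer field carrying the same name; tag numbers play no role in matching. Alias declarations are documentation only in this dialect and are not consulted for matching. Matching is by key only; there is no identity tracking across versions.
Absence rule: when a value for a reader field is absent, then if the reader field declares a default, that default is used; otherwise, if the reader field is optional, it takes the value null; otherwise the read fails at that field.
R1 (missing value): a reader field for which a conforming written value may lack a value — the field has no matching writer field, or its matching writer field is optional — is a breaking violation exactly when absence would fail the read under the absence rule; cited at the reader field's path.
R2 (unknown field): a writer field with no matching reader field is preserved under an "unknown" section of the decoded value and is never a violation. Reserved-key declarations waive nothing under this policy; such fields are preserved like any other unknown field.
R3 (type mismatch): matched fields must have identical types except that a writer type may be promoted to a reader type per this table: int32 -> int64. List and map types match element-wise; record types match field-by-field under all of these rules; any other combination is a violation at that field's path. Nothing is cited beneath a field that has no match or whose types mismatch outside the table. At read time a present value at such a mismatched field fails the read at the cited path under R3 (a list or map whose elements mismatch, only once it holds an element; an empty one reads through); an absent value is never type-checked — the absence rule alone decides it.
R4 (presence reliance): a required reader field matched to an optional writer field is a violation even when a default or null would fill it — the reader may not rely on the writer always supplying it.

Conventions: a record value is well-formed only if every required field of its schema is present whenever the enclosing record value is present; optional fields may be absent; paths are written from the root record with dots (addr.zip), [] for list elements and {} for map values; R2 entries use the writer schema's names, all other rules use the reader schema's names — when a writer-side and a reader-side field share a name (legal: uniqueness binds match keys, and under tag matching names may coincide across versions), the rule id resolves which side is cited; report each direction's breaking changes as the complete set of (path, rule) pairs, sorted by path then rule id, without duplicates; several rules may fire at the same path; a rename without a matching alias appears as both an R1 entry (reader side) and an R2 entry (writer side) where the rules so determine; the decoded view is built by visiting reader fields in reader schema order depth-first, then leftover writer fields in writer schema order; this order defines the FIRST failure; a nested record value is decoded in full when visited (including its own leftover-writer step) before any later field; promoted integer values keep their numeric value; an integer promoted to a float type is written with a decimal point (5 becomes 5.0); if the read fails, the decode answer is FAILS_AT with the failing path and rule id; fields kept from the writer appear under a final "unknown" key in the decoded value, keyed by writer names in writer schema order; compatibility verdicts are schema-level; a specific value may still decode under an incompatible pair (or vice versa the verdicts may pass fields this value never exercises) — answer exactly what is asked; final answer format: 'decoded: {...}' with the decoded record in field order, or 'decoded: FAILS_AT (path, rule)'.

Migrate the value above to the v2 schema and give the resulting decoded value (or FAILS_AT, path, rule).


decoded: {"scores": [], "contact": {"owner": "gamma", "age": null, "zip": 3, "seq": -7, "unknown": {"email": "gamma"}}, "attempts": 250, "phone": "alpha", "quantity": null, "nickname": "alpha"}

each type pair in User: writer, then reader
decode walk for User under reader schema v2:
  scores := []
  contact.owner := "gamma" (absent -> default)
  contact.age := null (absent, optional -> null)
  contact.zip := 3
  contact.seq := -7
  writer contact.email: kept under "unknown"
  attempts := 250
  phone := "alpha"
  quantity := null (absent, optional -> null)
  nickname := "alpha" (absent -> default)
  => decoded: {"scores": [], "contact": {"owner": "gamma", "age": null, "zip": 3, "seq": -7, "unknown": {"email": "gamma"}}, "attempts": 250, "phone": "alpha", "quantity": null, "nickname": "alpha"}


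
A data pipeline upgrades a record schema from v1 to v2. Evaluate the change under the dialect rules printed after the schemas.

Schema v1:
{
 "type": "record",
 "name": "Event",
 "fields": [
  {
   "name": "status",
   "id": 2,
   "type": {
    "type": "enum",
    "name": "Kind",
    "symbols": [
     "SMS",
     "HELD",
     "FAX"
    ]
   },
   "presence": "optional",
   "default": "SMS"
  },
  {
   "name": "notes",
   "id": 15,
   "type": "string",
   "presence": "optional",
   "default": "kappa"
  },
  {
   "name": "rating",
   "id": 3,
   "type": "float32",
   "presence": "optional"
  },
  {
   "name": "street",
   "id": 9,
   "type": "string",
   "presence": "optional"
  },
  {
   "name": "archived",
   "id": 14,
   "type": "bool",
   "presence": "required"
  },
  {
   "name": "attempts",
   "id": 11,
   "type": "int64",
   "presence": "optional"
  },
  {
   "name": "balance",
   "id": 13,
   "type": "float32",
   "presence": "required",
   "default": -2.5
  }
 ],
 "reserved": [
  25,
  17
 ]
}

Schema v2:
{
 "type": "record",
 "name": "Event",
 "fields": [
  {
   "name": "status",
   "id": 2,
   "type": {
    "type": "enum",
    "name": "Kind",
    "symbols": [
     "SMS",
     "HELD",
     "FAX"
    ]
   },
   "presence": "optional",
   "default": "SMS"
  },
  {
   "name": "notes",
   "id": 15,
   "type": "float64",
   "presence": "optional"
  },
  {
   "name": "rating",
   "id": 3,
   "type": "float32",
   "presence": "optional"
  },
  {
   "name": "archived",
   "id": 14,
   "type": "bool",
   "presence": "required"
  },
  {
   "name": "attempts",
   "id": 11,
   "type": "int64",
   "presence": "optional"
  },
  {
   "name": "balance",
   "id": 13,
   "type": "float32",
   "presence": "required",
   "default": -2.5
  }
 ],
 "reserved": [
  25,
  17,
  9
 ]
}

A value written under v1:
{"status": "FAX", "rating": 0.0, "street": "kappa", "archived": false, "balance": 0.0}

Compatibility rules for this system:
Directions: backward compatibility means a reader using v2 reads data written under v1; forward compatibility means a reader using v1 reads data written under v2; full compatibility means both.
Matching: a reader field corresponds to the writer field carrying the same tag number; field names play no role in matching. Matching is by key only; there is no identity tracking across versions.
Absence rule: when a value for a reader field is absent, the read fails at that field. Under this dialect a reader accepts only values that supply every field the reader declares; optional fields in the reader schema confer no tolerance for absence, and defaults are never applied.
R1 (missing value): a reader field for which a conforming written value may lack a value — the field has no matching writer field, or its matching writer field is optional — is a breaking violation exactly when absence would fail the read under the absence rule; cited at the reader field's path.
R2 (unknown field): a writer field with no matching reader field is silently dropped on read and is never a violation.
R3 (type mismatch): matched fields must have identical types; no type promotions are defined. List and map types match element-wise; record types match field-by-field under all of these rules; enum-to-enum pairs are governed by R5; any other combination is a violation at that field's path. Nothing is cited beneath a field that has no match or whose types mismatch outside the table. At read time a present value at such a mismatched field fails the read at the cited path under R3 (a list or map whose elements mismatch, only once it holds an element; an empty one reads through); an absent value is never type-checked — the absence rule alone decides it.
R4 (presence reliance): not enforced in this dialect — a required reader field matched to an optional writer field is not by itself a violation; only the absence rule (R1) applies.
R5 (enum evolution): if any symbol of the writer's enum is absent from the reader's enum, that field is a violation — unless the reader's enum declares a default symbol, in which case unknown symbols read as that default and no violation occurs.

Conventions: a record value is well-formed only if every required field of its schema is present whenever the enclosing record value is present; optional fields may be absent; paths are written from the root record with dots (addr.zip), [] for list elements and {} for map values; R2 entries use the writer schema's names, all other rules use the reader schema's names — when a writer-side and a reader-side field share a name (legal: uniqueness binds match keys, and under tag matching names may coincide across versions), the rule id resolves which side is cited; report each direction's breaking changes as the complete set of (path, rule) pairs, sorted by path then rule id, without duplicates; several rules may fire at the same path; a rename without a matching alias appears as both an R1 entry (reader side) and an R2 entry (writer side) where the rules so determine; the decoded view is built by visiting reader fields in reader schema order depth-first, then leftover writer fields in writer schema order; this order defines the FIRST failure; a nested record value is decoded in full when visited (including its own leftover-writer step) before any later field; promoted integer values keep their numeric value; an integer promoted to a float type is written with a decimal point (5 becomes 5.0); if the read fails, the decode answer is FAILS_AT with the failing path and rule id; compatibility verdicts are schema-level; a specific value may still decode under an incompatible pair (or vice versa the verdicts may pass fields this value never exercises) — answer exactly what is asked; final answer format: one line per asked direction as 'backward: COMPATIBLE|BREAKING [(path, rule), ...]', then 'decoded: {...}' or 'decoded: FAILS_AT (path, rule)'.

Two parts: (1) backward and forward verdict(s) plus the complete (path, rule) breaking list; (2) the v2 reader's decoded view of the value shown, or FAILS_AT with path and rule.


each type pair in Event: writer, then reader
backward analysis of Event with v2 as reader and v1 as writer:
  status <- status (Kind -> Kind, writer optional)
  notes <- notes (string -> float64, writer optional)
  rating <- rating (float32 -> float32, writer optional)
  archived <- archived (bool -> bool, writer required)
  attempts <- attempts (int64 -> int64, writer optional)
  balance <- balance (float32 -> float32, writer required)
  street (writer side), unknown to reader
  R1 fires at attempts
  R1 fires at notes
  R3 fires at notes
  R1 fires at rating
  R1 fires at status
  => 5 violation(s): backward is BREAKING for Event
forward analysis of Event with v1 as reader and v2 as writer:
  status <- status (Kind -> Kind, writer optional)
  notes <- notes (float64 -> string, writer optional)
  rating <- rating (float32 -> float32, writer optional)
  street has no writer counterpart
  archived <- archived (bool -> bool, writer required)
  attempts <- attempts (int64 -> int64, writer optional)
  balance <- balance (float32 -> float32, writer required)
  R1 fires at attempts
  R1 fires at notes
  R3 fires at notes
  R1 fires at rating
  R1 fires at status
  R1 fires at street
  => 6 violation(s): forward is BREAKING for Event
decode (reader v2):
  status := "FAX"
  read fails at notes under R1 (no fill)
  => FAILS_AT (notes, R1)

backward: BREAKING [(attempts, R1), (notes, R1), (notes, R3), (rating, R1), (status, R1)]; forward: BREAKING [(attempts, R1), (notes, R1), (notes, R3), (rating, R1), (status, R1), (street, R1)]; decoded: FAILS_AT (notes, R1)


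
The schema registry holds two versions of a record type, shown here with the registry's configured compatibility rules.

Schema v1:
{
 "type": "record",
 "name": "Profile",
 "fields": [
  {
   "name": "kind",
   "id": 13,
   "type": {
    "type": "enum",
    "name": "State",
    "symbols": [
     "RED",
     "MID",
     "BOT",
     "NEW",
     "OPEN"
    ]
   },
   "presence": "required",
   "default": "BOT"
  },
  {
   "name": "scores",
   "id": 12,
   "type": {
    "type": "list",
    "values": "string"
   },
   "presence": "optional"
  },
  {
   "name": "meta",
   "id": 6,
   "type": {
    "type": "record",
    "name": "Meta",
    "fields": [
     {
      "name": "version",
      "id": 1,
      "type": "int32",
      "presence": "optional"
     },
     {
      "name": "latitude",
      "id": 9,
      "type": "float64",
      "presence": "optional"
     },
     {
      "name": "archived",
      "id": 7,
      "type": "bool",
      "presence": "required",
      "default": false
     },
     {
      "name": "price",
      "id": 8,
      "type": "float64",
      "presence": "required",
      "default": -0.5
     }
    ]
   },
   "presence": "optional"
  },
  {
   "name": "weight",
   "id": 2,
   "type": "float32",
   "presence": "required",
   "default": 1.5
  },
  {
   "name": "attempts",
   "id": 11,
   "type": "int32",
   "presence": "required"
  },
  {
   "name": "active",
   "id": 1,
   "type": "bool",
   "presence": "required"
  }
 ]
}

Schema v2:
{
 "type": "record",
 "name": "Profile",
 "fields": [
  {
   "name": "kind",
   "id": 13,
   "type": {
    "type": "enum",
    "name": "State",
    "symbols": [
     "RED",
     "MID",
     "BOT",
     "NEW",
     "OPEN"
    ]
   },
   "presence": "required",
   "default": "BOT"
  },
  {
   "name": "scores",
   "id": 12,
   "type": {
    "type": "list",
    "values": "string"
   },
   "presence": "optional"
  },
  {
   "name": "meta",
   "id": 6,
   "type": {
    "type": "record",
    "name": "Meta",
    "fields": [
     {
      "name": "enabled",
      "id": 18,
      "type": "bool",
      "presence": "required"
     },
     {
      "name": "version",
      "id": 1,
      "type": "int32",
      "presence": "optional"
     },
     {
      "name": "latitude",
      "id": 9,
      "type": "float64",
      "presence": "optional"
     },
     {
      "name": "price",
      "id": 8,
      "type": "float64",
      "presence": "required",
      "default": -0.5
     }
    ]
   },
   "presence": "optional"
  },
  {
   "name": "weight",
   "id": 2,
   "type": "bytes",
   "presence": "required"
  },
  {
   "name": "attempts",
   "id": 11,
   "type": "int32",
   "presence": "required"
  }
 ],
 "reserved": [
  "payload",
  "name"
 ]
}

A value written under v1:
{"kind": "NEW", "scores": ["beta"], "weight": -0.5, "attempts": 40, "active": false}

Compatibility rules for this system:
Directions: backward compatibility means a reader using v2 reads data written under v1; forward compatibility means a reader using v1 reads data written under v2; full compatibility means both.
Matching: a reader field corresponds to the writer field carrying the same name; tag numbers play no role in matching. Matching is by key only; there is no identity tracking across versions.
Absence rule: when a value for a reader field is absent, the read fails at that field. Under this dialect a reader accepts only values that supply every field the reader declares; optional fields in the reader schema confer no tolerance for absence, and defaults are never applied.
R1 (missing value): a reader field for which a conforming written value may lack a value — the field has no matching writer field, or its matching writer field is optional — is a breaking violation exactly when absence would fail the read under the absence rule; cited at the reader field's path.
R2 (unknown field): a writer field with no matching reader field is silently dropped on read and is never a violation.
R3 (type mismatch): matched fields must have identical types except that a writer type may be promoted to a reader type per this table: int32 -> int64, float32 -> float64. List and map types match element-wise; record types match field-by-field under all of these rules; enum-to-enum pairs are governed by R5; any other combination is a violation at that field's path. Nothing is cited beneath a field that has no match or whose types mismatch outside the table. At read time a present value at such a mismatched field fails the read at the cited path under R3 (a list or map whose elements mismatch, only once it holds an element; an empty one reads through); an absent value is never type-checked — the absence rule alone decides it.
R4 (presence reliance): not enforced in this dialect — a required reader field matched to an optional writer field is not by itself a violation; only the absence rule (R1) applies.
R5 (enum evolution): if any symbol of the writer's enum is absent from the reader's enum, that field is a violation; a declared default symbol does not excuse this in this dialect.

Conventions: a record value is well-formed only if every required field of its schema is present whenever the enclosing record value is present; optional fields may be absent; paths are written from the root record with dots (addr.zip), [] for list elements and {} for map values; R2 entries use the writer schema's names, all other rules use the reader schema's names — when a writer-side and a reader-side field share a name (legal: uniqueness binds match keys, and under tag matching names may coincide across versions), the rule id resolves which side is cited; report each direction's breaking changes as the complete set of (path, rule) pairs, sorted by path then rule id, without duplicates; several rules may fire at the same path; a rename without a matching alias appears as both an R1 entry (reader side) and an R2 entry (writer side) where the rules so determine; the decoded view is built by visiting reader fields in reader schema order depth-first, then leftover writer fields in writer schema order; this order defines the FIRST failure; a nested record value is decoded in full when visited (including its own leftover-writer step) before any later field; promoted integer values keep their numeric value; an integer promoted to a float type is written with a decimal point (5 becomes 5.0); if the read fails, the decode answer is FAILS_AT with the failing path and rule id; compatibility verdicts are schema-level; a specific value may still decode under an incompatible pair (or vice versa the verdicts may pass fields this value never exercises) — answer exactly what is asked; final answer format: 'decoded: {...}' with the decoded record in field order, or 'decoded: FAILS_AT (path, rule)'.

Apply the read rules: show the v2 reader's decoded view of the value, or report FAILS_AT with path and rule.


the writer's type comes first in each Profile pair
migrating the Profile value to v2:
  kind := "NEW"
  scores := ["beta"]
  read fails at meta under R1 (no fill)
  => FAILS_AT (meta, R1)
ruling out the remaining Profile differences:
  removed field archived from record Meta -> affects the rule determinations only; this particular Profile value decodes identically
  field weight in record Profile: type float32 changed to bytes (its default is dropped) -> affects the rule determinations only; this particular Profile value decodes identically
  added field enabled to record Meta: required bool, tag 18 (in v2 it sits immediately before version) -> affects the rule determinations only; this particular Profile value decodes identically
  removed field active from record Profile -> affects the rule determinations only; this particular Profile value decodes identically

decoded: FAILS_AT (meta, R1)
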